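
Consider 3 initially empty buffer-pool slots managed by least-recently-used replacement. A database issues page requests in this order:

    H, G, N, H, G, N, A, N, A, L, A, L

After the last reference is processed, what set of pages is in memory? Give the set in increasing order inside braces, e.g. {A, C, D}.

H -> fault, frames [H]
G -> fault, frames [H, G]
N -> fault, frames [H, G, N]
H -> hit
G -> hit
N -> hit
A -> fault, evict H, frames [G, N, A]
N -> hit
A -> hit
L -> fault, evict G, frames [N, A, L]
A -> hit
L -> hit

{A, L, N}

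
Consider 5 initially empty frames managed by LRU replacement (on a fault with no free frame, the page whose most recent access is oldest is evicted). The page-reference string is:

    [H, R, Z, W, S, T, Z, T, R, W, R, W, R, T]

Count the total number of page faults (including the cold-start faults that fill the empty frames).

6

H -> miss, frames (H)
R -> miss, frames (H R)
Z -> miss, frames (H R Z)
W -> miss, frames (H R Z W)
S -> miss, frames (H R Z W S)
T -> miss, evict H, frames (R Z W S T)
Z -> hit
T -> hit
R -> hit
W -> hit
R -> hit
W -> hit
R -> hit
T -> hit
Page faults: 6.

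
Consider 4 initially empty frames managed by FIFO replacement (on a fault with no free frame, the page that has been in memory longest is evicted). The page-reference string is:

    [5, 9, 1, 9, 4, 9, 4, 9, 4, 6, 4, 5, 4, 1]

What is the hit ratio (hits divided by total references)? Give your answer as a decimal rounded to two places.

0.57

5 -> miss, frames (5)
9 -> miss, frames (5 9)
1 -> miss, frames (5 9 1)
9 -> hit
4 -> miss, frames (5 9 1 4)
9 -> hit
4 -> hit
9 -> hit
4 -> hit
6 -> miss, evict 5, frames (9 1 4 6)
4 -> hit
5 -> miss, evict 9, frames (1 4 6 5)
4 -> hit
1 -> hit
Hits: 8 of 14 references → 8/14 = 0.5714.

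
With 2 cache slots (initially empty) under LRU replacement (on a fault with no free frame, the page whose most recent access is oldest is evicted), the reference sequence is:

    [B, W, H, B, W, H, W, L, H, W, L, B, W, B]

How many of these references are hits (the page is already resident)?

B → fault, frames {B}
W → fault, frames {B,W}
H → fault, evict B, frames {W,H}
B → fault, evict W, frames {H,B}
W → fault, evict H, frames {B,W}
H → fault, evict B, frames {W,H}
W → hit
L → fault, evict H, frames {W,L}
H → fault, evict W, frames {L,H}
W → fault, evict L, frames {H,W}
L → fault, evict H, frames {W,L}
B → fault, evict W, frames {L,B}
W → fault, evict L, frames {B,W}
B → hit
Hits: 2.

2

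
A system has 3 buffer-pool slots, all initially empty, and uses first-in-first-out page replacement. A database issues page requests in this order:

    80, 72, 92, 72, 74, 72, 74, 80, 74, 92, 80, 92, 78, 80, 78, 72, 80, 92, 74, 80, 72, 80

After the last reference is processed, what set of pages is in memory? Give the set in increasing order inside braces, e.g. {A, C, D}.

80 -> fault, frames [80]
72 -> fault, frames [80, 72]
92 -> fault, frames [80, 72, 92]
72 -> hit
74 -> fault, evict 80, frames [72, 92, 74]
72 -> hit
74 -> hit
80 -> fault, evict 72, frames [92, 74, 80]
74 -> hit
92 -> hit
80 -> hit
92 -> hit
78 -> fault, evict 92, frames [74, 80, 78]
80 -> hit
78 -> hit
72 -> fault, evict 74, frames [80, 78, 72]
80 -> hit
92 -> fault, evict 80, frames [78, 72, 92]
74 -> fault, evict 78, frames [72, 92, 74]
80 -> fault, evict 72, frames [92, 74, 80]
72 -> fault, evict 92, frames [74, 80, 72]
80 -> hit

{72, 74, 80}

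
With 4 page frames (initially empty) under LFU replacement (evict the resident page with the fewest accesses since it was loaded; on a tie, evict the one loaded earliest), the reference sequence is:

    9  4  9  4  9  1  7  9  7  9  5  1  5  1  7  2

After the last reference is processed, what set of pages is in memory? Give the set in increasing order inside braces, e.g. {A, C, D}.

{2, 4, 7, 9}

9 → miss, frames (9)
4 → miss, frames (9 4)
9 → hit
4 → hit
9 → hit
1 → miss, frames (9 4 1)
7 → miss, frames (9 4 1 7)
9 → hit
7 → hit
9 → hit
5 → miss, evict 1, frames (9 4 7 5)
1 → miss, evict 5, frames (9 4 7 1)
5 → miss, evict 1, frames (9 4 7 5)
1 → miss, evict 5, frames (9 4 7 1)
7 → hit
2 → miss, evict 1, frames (9 4 7 2)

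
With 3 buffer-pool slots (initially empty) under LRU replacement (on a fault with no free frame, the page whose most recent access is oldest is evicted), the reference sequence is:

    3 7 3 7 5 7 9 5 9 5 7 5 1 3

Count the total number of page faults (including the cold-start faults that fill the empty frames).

3 -> miss, frames (3)
7 -> miss, frames (3 7)
3 -> hit
7 -> hit
5 -> miss, frames (3 7 5)
7 -> hit
9 -> miss, evict 3, frames (5 7 9)
5 -> hit
9 -> hit
5 -> hit
7 -> hit
5 -> hit
1 -> miss, evict 9, frames (7 5 1)
3 -> miss, evict 7, frames (5 1 3)
Page faults: 6.

6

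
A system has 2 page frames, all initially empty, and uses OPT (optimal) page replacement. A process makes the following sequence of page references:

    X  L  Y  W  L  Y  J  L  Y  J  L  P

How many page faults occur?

X: fault, frames [X]
L: fault, frames [X, L]
Y: fault, evict X, frames [L, Y]
W: fault, evict Y, frames [L, W]
L: hit
Y: fault, evict W, frames [L, Y]
J: fault, evict Y, frames [L, J]
L: hit
Y: fault, evict L, frames [J, Y]
J: hit
L: fault, evict Y, frames [J, L]
P: fault, evict L, frames [J, P]
Page faults: 9.

9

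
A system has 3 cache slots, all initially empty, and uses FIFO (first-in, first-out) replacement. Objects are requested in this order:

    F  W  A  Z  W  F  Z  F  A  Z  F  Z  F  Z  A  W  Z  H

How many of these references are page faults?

7

F → miss, frames {F}
W → miss, frames {F,W}
A → miss, frames {F,W,A}
Z → miss, evict F, frames {W,A,Z}
W → hit
F → miss, evict W, frames {A,Z,F}
Z → hit
F → hit
A → hit
Z → hit
F → hit
Z → hit
F → hit
Z → hit
A → hit
W → miss, evict A, frames {Z,F,W}
Z → hit
H → miss, evict Z, frames {F,W,H}
Page faults: 7.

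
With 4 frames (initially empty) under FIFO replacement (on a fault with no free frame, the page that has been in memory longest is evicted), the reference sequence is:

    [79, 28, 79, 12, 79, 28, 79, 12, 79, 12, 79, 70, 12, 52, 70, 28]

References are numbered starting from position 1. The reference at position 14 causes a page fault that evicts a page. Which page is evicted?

pos 1: 79: fault, frames [79]
pos 2: 28: fault, frames [79, 28]
pos 3: 79: hit
pos 4: 12: fault, frames [79, 28, 12]
pos 5: 79: hit
pos 6: 28: hit
pos 7: 79: hit
pos 8: 12: hit
pos 9: 79: hit
pos 10: 12: hit
pos 11: 79: hit
pos 12: 70: fault, frames [79, 28, 12, 70]
pos 13: 12: hit
pos 14: 52: fault, evict 79, frames [28, 12, 70, 52]
At position 14, page 79 is evicted.

79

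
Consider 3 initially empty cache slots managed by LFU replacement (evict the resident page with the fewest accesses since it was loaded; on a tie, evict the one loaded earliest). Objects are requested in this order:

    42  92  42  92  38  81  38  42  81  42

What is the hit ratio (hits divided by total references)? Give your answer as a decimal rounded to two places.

0.40

42 → miss, frames (42)
92 → miss, frames (42 92)
42 → hit
92 → hit
38 → miss, frames (42 92 38)
81 → miss, evict 38, frames (42 92 81)
38 → miss, evict 81, frames (42 92 38)
42 → hit
81 → miss, evict 38, frames (42 92 81)
42 → hit
Hits: 4 of 10 references → 4/10 = 0.4000.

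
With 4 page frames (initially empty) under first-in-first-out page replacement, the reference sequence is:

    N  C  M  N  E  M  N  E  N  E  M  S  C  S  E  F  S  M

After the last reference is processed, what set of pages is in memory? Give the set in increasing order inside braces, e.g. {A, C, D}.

N: fault, frames [N]
C: fault, frames [N, C]
M: fault, frames [N, C, M]
N: hit
E: fault, frames [N, C, M, E]
M: hit
N: hit
E: hit
N: hit
E: hit
M: hit
S: fault, evict N, frames [C, M, E, S]
C: hit
S: hit
E: hit
F: fault, evict C, frames [M, E, S, F]
S: hit
M: hit

{E, F, M, S}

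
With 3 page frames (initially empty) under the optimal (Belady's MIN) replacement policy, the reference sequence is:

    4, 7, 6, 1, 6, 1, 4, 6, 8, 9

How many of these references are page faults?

6

4 → miss, frames {4}
7 → miss, frames {4,7}
6 → miss, frames {4,7,6}
1 → miss, evict 7, frames {4,6,1}
6 → hit
1 → hit
4 → hit
6 → hit
8 → miss, evict 1, frames {4,6,8}
9 → miss, evict 8, frames {4,6,9}
Page faults: 6.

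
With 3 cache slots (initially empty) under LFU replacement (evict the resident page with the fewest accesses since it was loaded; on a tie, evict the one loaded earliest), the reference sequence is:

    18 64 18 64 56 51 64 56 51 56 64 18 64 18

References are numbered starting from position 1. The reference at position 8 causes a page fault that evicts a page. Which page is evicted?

pos 1: 18 -> fault, frames [18]
pos 2: 64 -> fault, frames [18, 64]
pos 3: 18 -> hit
pos 4: 64 -> hit
pos 5: 56 -> fault, frames [18, 64, 56]
pos 6: 51 -> fault, evict 56, frames [18, 64, 51]
pos 7: 64 -> hit
pos 8: 56 -> fault, evict 51, frames [18, 64, 56]
At position 8, page 51 is evicted.

51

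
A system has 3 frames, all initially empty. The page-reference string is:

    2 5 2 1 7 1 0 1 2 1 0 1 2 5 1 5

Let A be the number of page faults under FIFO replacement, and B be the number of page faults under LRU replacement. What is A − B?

Under FIFO: F F . F F . F . F F . . . F . . → 8 faults.
Under LRU: F F . F F . F . F . . . . F . . → 7 faults.
A − B = 8 − 7 = 1.

1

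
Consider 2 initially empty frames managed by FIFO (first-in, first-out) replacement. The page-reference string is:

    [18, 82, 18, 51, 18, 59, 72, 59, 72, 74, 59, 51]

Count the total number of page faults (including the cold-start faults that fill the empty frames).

18 -> fault, frames {18}
82 -> fault, frames {18,82}
18 -> hit
51 -> fault, evict 18, frames {82,51}
18 -> fault, evict 82, frames {51,18}
59 -> fault, evict 51, frames {18,59}
72 -> fault, evict 18, frames {59,72}
59 -> hit
72 -> hit
74 -> fault, evict 59, frames {72,74}
59 -> fault, evict 72, frames {74,59}
51 -> fault, evict 74, frames {59,51}
Page faults: 9.

9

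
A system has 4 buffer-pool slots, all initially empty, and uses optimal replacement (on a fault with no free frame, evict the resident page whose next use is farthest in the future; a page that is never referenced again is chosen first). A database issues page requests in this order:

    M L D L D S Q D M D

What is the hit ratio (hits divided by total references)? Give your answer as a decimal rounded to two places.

M → fault, frames [M]
L → fault, frames [M, L]
D → fault, frames [M, L, D]
L → hit
D → hit
S → fault, frames [M, L, D, S]
Q → fault, evict S, frames [M, L, D, Q]
D → hit
M → hit
D → hit
Hits: 5 of 10 references → 5/10 = 0.5000.

0.50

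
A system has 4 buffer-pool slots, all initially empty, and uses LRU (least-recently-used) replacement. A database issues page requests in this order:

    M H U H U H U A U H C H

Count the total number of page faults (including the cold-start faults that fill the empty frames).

5

M: miss, frames {M}
H: miss, frames {M,H}
U: miss, frames {M,H,U}
H: hit
U: hit
H: hit
U: hit
A: miss, frames {M,H,U,A}
U: hit
H: hit
C: miss, evict M, frames {A,U,H,C}
H: hit
Page faults: 5.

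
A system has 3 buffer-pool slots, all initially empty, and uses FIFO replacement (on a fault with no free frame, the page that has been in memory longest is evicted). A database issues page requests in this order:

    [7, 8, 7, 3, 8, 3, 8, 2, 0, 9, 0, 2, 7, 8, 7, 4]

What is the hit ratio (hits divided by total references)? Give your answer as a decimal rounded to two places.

7: miss, frames (7)
8: miss, frames (7 8)
7: hit
3: miss, frames (7 8 3)
8: hit
3: hit
8: hit
2: miss, evict 7, frames (8 3 2)
0: miss, evict 8, frames (3 2 0)
9: miss, evict 3, frames (2 0 9)
0: hit
2: hit
7: miss, evict 2, frames (0 9 7)
8: miss, evict 0, frames (9 7 8)
7: hit
4: miss, evict 9, frames (7 8 4)
Hits: 7 of 16 references → 7/16 = 0.4375.

0.44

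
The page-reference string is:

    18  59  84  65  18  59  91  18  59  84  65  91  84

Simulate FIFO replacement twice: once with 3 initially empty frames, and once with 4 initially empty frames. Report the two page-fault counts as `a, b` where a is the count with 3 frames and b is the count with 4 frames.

9, 10

3 frames: F F F F F F F . . F F . . → 9 faults.
4 frames: F F F F . . F F F F F F . → 10 faults.
10 > 9: adding a frame increased faults — Belady's anomaly.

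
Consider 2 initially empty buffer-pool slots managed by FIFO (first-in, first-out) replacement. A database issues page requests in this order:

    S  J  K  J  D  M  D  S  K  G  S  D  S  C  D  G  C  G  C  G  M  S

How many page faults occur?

S → fault, frames (S)
J → fault, frames (S J)
K → fault, evict S, frames (J K)
J → hit
D → fault, evict J, frames (K D)
M → fault, evict K, frames (D M)
D → hit
S → fault, evict D, frames (M S)
K → fault, evict M, frames (S K)
G → fault, evict S, frames (K G)
S → fault, evict K, frames (G S)
D → fault, evict G, frames (S D)
S → hit
C → fault, evict S, frames (D C)
D → hit
G → fault, evict D, frames (C G)
C → hit
G → hit
C → hit
G → hit
M → fault, evict C, frames (G M)
S → fault, evict G, frames (M S)
Page faults: 14.

14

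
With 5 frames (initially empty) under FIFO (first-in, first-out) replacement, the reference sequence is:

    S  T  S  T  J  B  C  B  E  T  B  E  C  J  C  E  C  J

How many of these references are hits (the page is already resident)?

12

S -> miss, frames {S}
T -> miss, frames {S,T}
S -> hit
T -> hit
J -> miss, frames {S,T,J}
B -> miss, frames {S,T,J,B}
C -> miss, frames {S,T,J,B,C}
B -> hit
E -> miss, evict S, frames {T,J,B,C,E}
T -> hit
B -> hit
E -> hit
C -> hit
J -> hit
C -> hit
E -> hit
C -> hit
J -> hit
Hits: 12.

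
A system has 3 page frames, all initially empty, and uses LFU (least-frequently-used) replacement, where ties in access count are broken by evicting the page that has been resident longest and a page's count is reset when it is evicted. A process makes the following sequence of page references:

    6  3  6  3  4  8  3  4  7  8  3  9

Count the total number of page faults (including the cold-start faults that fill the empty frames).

8

6 -> fault, frames [6]
3 -> fault, frames [6, 3]
6 -> hit
3 -> hit
4 -> fault, frames [6, 3, 4]
8 -> fault, evict 4, frames [6, 3, 8]
3 -> hit
4 -> fault, evict 8, frames [6, 3, 4]
7 -> fault, evict 4, frames [6, 3, 7]
8 -> fault, evict 7, frames [6, 3, 8]
3 -> hit
9 -> fault, evict 8, frames [6, 3, 9]
Page faults: 8.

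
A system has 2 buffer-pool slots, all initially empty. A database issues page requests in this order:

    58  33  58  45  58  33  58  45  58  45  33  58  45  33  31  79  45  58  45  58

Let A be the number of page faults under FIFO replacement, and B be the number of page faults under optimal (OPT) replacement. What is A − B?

Under FIFO: F F . F F F . F F . F . F . F F F F . . → 13 faults.
Under OPT: F F . F . F . F . . F . F . F F . F . . → 10 faults.
A − B = 13 − 10 = 3.

3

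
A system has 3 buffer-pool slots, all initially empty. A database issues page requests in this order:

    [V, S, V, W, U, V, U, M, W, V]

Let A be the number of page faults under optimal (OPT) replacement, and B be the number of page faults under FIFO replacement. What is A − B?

Under OPT: F F . F F . . F . . → 5 faults.
Under FIFO: F F . F F F . F F . → 7 faults.
A − B = 5 − 7 = -2.

-2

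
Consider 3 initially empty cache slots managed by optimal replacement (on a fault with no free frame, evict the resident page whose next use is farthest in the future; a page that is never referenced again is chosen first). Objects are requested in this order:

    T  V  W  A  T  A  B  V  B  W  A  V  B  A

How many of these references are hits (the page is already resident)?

T -> fault, frames (T)
V -> fault, frames (T V)
W -> fault, frames (T V W)
A -> fault, evict W, frames (T V A)
T -> hit
A -> hit
B -> fault, evict T, frames (V A B)
V -> hit
B -> hit
W -> fault, evict B, frames (V A W)
A -> hit
V -> hit
B -> fault, evict W, frames (V A B)
A -> hit
Hits: 7.

7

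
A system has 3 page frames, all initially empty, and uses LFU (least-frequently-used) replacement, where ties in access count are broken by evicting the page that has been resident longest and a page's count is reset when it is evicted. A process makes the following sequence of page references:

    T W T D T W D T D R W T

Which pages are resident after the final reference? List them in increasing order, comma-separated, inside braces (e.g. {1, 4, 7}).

T → miss, frames (T)
W → miss, frames (T W)
T → hit
D → miss, frames (T W D)
T → hit
W → hit
D → hit
T → hit
D → hit
R → miss, evict W, frames (T D R)
W → miss, evict R, frames (T D W)
T → hit

{D, T, W}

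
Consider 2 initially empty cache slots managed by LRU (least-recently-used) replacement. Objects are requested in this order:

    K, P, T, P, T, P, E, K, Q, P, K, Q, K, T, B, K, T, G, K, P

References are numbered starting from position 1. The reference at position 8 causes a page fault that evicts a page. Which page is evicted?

pos 1: K → fault, frames (K)
pos 2: P → fault, frames (K P)
pos 3: T → fault, evict K, frames (P T)
pos 4: P → hit
pos 5: T → hit
pos 6: P → hit
pos 7: E → fault, evict T, frames (P E)
pos 8: K → fault, evict P, frames (E K)
At position 8, page P is evicted.

P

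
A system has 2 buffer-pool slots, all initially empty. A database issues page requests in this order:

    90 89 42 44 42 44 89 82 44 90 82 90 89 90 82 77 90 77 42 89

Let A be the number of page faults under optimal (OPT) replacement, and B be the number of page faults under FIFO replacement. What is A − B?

Under OPT: F F F F . . F F . F . . F . F F . . F F → 12 faults.
Under FIFO: F F F F . . F F F F F . F F F F F . F F → 16 faults.
A − B = 12 − 16 = -4.

-4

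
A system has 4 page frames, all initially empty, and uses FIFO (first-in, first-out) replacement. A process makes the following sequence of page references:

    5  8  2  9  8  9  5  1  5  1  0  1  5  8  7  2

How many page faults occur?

10

5 → miss, frames [5]
8 → miss, frames [5, 8]
2 → miss, frames [5, 8, 2]
9 → miss, frames [5, 8, 2, 9]
8 → hit
9 → hit
5 → hit
1 → miss, evict 5, frames [8, 2, 9, 1]
5 → miss, evict 8, frames [2, 9, 1, 5]
1 → hit
0 → miss, evict 2, frames [9, 1, 5, 0]
1 → hit
5 → hit
8 → miss, evict 9, frames [1, 5, 0, 8]
7 → miss, evict 1, frames [5, 0, 8, 7]
2 → miss, evict 5, frames [0, 8, 7, 2]
Page faults: 10.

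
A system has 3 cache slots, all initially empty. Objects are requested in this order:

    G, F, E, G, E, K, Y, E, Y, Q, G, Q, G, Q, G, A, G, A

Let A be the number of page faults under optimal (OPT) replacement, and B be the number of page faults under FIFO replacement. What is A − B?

Under OPT: F F F . . F F . . F . . . . . F . . → 7 faults.
Under FIFO: F F F . . F F . . F F . . . . F . . → 8 faults.
A − B = 7 − 8 = -1.

-1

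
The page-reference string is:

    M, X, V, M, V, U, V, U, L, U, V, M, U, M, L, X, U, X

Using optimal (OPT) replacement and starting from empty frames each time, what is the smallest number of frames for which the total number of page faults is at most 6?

f=1: 18 faults
f=2: 9 faults
f=3: 7 faults
f=4: 6 faults
f=5: 5 faults
Smallest f with faults ≤ 6 is 4.

4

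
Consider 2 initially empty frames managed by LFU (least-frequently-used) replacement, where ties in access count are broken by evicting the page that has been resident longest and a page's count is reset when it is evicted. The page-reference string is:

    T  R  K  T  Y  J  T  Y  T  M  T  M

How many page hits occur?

3

T: fault, frames {T}
R: fault, frames {T,R}
K: fault, evict T, frames {R,K}
T: fault, evict R, frames {K,T}
Y: fault, evict K, frames {T,Y}
J: fault, evict T, frames {Y,J}
T: fault, evict Y, frames {J,T}
Y: fault, evict J, frames {T,Y}
T: hit
M: fault, evict Y, frames {T,M}
T: hit
M: hit
Hits: 3.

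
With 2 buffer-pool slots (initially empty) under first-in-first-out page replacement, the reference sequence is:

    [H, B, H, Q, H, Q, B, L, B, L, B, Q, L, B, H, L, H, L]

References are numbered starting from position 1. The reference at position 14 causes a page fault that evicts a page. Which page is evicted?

L

pos 1: H → miss, frames [H]
pos 2: B → miss, frames [H, B]
pos 3: H → hit
pos 4: Q → miss, evict H, frames [B, Q]
pos 5: H → miss, evict B, frames [Q, H]
pos 6: Q → hit
pos 7: B → miss, evict Q, frames [H, B]
pos 8: L → miss, evict H, frames [B, L]
pos 9: B → hit
pos 10: L → hit
pos 11: B → hit
pos 12: Q → miss, evict B, frames [L, Q]
pos 13: L → hit
pos 14: B → miss, evict L, frames [Q, B]
At position 14, page L is evicted.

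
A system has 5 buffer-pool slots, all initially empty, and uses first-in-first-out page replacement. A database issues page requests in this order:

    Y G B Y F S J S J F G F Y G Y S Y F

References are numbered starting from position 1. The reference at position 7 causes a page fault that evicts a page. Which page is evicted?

pos 1: Y: miss, frames (Y)
pos 2: G: miss, frames (Y G)
pos 3: B: miss, frames (Y G B)
pos 4: Y: hit
pos 5: F: miss, frames (Y G B F)
pos 6: S: miss, frames (Y G B F S)
pos 7: J: miss, evict Y, frames (G B F S J)
At position 7, page Y is evicted.

Y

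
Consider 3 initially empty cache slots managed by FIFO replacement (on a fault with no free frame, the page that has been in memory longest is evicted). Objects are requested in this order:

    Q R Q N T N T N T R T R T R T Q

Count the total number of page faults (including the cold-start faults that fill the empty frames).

5

Q → fault, frames [Q]
R → fault, frames [Q, R]
Q → hit
N → fault, frames [Q, R, N]
T → fault, evict Q, frames [R, N, T]
N → hit
T → hit
N → hit
T → hit
R → hit
T → hit
R → hit
T → hit
R → hit
T → hit
Q → fault, evict R, frames [N, T, Q]
Page faults: 5.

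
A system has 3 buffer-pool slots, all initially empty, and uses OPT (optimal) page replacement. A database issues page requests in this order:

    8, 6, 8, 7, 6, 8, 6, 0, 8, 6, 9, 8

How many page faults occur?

8 -> miss, frames (8)
6 -> miss, frames (8 6)
8 -> hit
7 -> miss, frames (8 6 7)
6 -> hit
8 -> hit
6 -> hit
0 -> miss, evict 7, frames (8 6 0)
8 -> hit
6 -> hit
9 -> miss, evict 0, frames (8 6 9)
8 -> hit
Page faults: 5.

5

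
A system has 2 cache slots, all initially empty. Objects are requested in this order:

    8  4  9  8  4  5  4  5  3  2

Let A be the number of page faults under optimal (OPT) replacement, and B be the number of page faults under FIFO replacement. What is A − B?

-1

Under OPT: F F F . F F . . F F → 7 faults.
Under FIFO: F F F F F F . . F F → 8 faults.
A − B = 7 − 8 = -1.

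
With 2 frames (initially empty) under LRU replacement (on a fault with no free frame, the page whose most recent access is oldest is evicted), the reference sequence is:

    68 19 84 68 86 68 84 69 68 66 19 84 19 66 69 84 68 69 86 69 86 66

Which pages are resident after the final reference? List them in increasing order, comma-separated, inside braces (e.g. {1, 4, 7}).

68: miss, frames {68}
19: miss, frames {68,19}
84: miss, evict 68, frames {19,84}
68: miss, evict 19, frames {84,68}
86: miss, evict 84, frames {68,86}
68: hit
84: miss, evict 86, frames {68,84}
69: miss, evict 68, frames {84,69}
68: miss, evict 84, frames {69,68}
66: miss, evict 69, frames {68,66}
19: miss, evict 68, frames {66,19}
84: miss, evict 66, frames {19,84}
19: hit
66: miss, evict 84, frames {19,66}
69: miss, evict 19, frames {66,69}
84: miss, evict 66, frames {69,84}
68: miss, evict 69, frames {84,68}
69: miss, evict 84, frames {68,69}
86: miss, evict 68, frames {69,86}
69: hit
86: hit
66: miss, evict 69, frames {86,66}

{66, 86}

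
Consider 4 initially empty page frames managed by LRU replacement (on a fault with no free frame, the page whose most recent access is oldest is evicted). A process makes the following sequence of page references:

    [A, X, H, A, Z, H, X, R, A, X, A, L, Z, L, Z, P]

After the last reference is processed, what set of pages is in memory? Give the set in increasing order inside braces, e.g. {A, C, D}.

A: fault, frames {A}
X: fault, frames {A,X}
H: fault, frames {A,X,H}
A: hit
Z: fault, frames {X,H,A,Z}
H: hit
X: hit
R: fault, evict A, frames {Z,H,X,R}
A: fault, evict Z, frames {H,X,R,A}
X: hit
A: hit
L: fault, evict H, frames {R,X,A,L}
Z: fault, evict R, frames {X,A,L,Z}
L: hit
Z: hit
P: fault, evict X, frames {A,L,Z,P}

{A, L, P, Z}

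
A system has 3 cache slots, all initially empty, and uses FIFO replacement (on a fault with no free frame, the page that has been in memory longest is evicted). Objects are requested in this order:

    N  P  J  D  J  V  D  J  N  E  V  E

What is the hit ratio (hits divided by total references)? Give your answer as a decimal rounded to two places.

N: miss, frames {N}
P: miss, frames {N,P}
J: miss, frames {N,P,J}
D: miss, evict N, frames {P,J,D}
J: hit
V: miss, evict P, frames {J,D,V}
D: hit
J: hit
N: miss, evict J, frames {D,V,N}
E: miss, evict D, frames {V,N,E}
V: hit
E: hit
Hits: 5 of 12 references → 5/12 = 0.4167.

0.42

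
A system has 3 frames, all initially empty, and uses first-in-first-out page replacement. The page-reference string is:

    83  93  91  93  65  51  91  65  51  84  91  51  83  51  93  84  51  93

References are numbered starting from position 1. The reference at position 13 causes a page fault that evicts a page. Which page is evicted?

pos 1: 83: miss, frames [83]
pos 2: 93: miss, frames [83, 93]
pos 3: 91: miss, frames [83, 93, 91]
pos 4: 93: hit
pos 5: 65: miss, evict 83, frames [93, 91, 65]
pos 6: 51: miss, evict 93, frames [91, 65, 51]
pos 7: 91: hit
pos 8: 65: hit
pos 9: 51: hit
pos 10: 84: miss, evict 91, frames [65, 51, 84]
pos 11: 91: miss, evict 65, frames [51, 84, 91]
pos 12: 51: hit
pos 13: 83: miss, evict 51, frames [84, 91, 83]
At position 13, page 51 is evicted.

51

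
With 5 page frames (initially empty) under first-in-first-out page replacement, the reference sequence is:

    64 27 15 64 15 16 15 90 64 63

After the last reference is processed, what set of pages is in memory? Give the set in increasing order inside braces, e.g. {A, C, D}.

{15, 16, 27, 63, 90}

64: fault, frames (64)
27: fault, frames (64 27)
15: fault, frames (64 27 15)
64: hit
15: hit
16: fault, frames (64 27 15 16)
15: hit
90: fault, frames (64 27 15 16 90)
64: hit
63: fault, evict 64, frames (27 15 16 90 63)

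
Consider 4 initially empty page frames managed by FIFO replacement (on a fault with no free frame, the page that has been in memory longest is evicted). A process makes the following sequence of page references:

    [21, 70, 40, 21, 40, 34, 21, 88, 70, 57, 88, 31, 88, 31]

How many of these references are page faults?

21 -> fault, frames (21)
70 -> fault, frames (21 70)
40 -> fault, frames (21 70 40)
21 -> hit
40 -> hit
34 -> fault, frames (21 70 40 34)
21 -> hit
88 -> fault, evict 21, frames (70 40 34 88)
70 -> hit
57 -> fault, evict 70, frames (40 34 88 57)
88 -> hit
31 -> fault, evict 40, frames (34 88 57 31)
88 -> hit
31 -> hit
Page faults: 7.

7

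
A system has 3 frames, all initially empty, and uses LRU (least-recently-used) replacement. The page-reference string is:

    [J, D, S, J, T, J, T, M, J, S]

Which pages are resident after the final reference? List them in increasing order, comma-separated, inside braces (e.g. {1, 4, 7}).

{J, M, S}

J: fault, frames (J)
D: fault, frames (J D)
S: fault, frames (J D S)
J: hit
T: fault, evict D, frames (S J T)
J: hit
T: hit
M: fault, evict S, frames (J T M)
J: hit
S: fault, evict T, frames (M J S)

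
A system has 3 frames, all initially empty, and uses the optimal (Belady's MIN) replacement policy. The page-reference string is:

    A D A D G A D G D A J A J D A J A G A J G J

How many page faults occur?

5

A → miss, frames [A]
D → miss, frames [A, D]
A → hit
D → hit
G → miss, frames [A, D, G]
A → hit
D → hit
G → hit
D → hit
A → hit
J → miss, evict G, frames [A, D, J]
A → hit
J → hit
D → hit
A → hit
J → hit
A → hit
G → miss, evict D, frames [A, J, G]
A → hit
J → hit
G → hit
J → hit
Page faults: 5.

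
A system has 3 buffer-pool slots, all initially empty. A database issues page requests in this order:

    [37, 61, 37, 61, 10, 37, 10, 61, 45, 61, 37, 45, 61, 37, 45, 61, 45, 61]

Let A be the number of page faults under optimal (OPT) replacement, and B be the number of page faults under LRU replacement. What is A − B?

-1

Under OPT: F F . . F . . . F . . . . . . . . . → 4 faults.
Under LRU: F F . . F . . . F . F . . . . . . . → 5 faults.
A − B = 4 − 5 = -1.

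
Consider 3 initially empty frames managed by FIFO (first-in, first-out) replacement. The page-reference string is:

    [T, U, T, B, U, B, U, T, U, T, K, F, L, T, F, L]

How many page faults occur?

7

T: miss, frames (T)
U: miss, frames (T U)
T: hit
B: miss, frames (T U B)
U: hit
B: hit
U: hit
T: hit
U: hit
T: hit
K: miss, evict T, frames (U B K)
F: miss, evict U, frames (B K F)
L: miss, evict B, frames (K F L)
T: miss, evict K, frames (F L T)
F: hit
L: hit
Page faults: 7.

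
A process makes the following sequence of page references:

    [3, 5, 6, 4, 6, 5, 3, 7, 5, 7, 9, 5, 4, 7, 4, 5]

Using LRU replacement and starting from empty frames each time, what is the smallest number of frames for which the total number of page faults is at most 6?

6

f=1: 16 faults
f=2: 13 faults
f=3: 9 faults
f=4: 7 faults
f=5: 7 faults
f=6: 6 faults
Smallest f with faults ≤ 6 is 6.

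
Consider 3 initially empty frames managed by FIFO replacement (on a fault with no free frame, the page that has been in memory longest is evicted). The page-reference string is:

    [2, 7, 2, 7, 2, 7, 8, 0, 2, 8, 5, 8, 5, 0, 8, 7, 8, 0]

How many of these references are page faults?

9

2 -> miss, frames {2}
7 -> miss, frames {2,7}
2 -> hit
7 -> hit
2 -> hit
7 -> hit
8 -> miss, frames {2,7,8}
0 -> miss, evict 2, frames {7,8,0}
2 -> miss, evict 7, frames {8,0,2}
8 -> hit
5 -> miss, evict 8, frames {0,2,5}
8 -> miss, evict 0, frames {2,5,8}
5 -> hit
0 -> miss, evict 2, frames {5,8,0}
8 -> hit
7 -> miss, evict 5, frames {8,0,7}
8 -> hit
0 -> hit
Page faults: 9.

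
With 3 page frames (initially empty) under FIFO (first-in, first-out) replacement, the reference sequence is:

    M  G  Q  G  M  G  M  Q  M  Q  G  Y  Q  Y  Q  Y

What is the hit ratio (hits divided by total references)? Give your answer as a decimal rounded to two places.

0.75

M -> miss, frames (M)
G -> miss, frames (M G)
Q -> miss, frames (M G Q)
G -> hit
M -> hit
G -> hit
M -> hit
Q -> hit
M -> hit
Q -> hit
G -> hit
Y -> miss, evict M, frames (G Q Y)
Q -> hit
Y -> hit
Q -> hit
Y -> hit
Hits: 12 of 16 references → 12/16 = 0.7500.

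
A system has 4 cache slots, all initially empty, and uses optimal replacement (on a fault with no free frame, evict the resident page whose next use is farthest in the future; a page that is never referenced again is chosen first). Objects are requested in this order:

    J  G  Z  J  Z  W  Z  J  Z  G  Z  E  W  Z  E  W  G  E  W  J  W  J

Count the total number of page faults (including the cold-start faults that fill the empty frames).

J → miss, frames (J)
G → miss, frames (J G)
Z → miss, frames (J G Z)
J → hit
Z → hit
W → miss, frames (J G Z W)
Z → hit
J → hit
Z → hit
G → hit
Z → hit
E → miss, evict J, frames (G Z W E)
W → hit
Z → hit
E → hit
W → hit
G → hit
E → hit
W → hit
J → miss, evict E, frames (G Z W J)
W → hit
J → hit
Page faults: 6.

6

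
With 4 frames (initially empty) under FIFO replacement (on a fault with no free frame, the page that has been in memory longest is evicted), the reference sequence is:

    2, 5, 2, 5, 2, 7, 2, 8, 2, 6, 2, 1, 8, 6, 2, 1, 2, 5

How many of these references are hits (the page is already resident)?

10

2 → fault, frames [2]
5 → fault, frames [2, 5]
2 → hit
5 → hit
2 → hit
7 → fault, frames [2, 5, 7]
2 → hit
8 → fault, frames [2, 5, 7, 8]
2 → hit
6 → fault, evict 2, frames [5, 7, 8, 6]
2 → fault, evict 5, frames [7, 8, 6, 2]
1 → fault, evict 7, frames [8, 6, 2, 1]
8 → hit
6 → hit
2 → hit
1 → hit
2 → hit
5 → fault, evict 8, frames [6, 2, 1, 5]
Hits: 10.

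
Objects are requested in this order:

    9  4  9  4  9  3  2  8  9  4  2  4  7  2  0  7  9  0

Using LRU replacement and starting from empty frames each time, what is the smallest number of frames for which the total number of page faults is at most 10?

4

f=1: 18 faults
f=2: 14 faults
f=3: 11 faults
f=4: 9 faults
f=5: 7 faults
f=6: 7 faults
f=7: 7 faults
Smallest f with faults ≤ 10 is 4.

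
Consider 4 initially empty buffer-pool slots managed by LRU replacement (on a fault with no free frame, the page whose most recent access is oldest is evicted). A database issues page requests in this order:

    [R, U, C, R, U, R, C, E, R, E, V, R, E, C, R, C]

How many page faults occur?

R: miss, frames (R)
U: miss, frames (R U)
C: miss, frames (R U C)
R: hit
U: hit
R: hit
C: hit
E: miss, frames (U R C E)
R: hit
E: hit
V: miss, evict U, frames (C R E V)
R: hit
E: hit
C: hit
R: hit
C: hit
Page faults: 5.

5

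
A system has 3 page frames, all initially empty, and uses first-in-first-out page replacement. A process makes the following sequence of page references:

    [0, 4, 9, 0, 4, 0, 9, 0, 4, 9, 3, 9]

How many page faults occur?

0 → fault, frames [0]
4 → fault, frames [0, 4]
9 → fault, frames [0, 4, 9]
0 → hit
4 → hit
0 → hit
9 → hit
0 → hit
4 → hit
9 → hit
3 → fault, evict 0, frames [4, 9, 3]
9 → hit
Page faults: 4.

4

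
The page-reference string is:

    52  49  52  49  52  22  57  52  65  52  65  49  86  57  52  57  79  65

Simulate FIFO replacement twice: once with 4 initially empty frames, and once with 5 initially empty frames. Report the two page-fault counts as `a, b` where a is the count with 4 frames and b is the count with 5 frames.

11, 8

4 frames: F F . . . F F . F F . F F F . . F F → 11 faults.
5 frames: F F . . . F F . F . . . F . F . F . → 8 faults.
8 < 11: adding a frame reduced faults, as is typical.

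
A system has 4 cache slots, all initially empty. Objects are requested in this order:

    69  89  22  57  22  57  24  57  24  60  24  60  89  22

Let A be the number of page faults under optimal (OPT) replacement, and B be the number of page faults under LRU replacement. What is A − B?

-2

Under OPT: F F F F . . F . . F . . . . → 6 faults.
Under LRU: F F F F . . F . . F . . F F → 8 faults.
A − B = 6 − 8 = -2.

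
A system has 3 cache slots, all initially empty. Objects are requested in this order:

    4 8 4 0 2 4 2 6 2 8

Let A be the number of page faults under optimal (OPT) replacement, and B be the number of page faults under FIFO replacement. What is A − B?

Under OPT: F F . F F . . F . . → 5 faults.
Under FIFO: F F . F F F . F . F → 7 faults.
A − B = 5 − 7 = -2.

-2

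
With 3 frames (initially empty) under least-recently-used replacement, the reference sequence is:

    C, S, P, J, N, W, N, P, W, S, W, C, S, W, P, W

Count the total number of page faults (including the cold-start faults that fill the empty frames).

10

C: fault, frames [C]
S: fault, frames [C, S]
P: fault, frames [C, S, P]
J: fault, evict C, frames [S, P, J]
N: fault, evict S, frames [P, J, N]
W: fault, evict P, frames [J, N, W]
N: hit
P: fault, evict J, frames [W, N, P]
W: hit
S: fault, evict N, frames [P, W, S]
W: hit
C: fault, evict P, frames [S, W, C]
S: hit
W: hit
P: fault, evict C, frames [S, W, P]
W: hit
Page faults: 10.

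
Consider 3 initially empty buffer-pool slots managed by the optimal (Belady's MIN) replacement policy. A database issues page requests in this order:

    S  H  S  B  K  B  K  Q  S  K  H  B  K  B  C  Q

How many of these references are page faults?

8

S -> fault, frames [S]
H -> fault, frames [S, H]
S -> hit
B -> fault, frames [S, H, B]
K -> fault, evict H, frames [S, B, K]
B -> hit
K -> hit
Q -> fault, evict B, frames [S, K, Q]
S -> hit
K -> hit
H -> fault, evict S, frames [K, Q, H]
B -> fault, evict H, frames [K, Q, B]
K -> hit
B -> hit
C -> fault, evict B, frames [K, Q, C]
Q -> hit
Page faults: 8.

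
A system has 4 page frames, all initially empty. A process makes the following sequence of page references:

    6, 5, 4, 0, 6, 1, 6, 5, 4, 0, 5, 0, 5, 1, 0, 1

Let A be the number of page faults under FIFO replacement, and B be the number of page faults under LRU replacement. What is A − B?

1

Under FIFO: F F F F . F F F F F . . . F . . → 10 faults.
Under LRU: F F F F . F . F F F . . . F . . → 9 faults.
A − B = 10 − 9 = 1.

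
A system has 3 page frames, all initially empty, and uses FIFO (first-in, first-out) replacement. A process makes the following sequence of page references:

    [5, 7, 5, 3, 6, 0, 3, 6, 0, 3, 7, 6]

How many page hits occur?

6

5: miss, frames [5]
7: miss, frames [5, 7]
5: hit
3: miss, frames [5, 7, 3]
6: miss, evict 5, frames [7, 3, 6]
0: miss, evict 7, frames [3, 6, 0]
3: hit
6: hit
0: hit
3: hit
7: miss, evict 3, frames [6, 0, 7]
6: hit
Hits: 6.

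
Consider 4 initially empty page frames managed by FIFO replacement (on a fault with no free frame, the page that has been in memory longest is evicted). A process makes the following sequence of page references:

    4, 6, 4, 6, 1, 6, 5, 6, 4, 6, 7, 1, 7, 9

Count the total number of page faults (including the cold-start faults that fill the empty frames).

6

4 → miss, frames (4)
6 → miss, frames (4 6)
4 → hit
6 → hit
1 → miss, frames (4 6 1)
6 → hit
5 → miss, frames (4 6 1 5)
6 → hit
4 → hit
6 → hit
7 → miss, evict 4, frames (6 1 5 7)
1 → hit
7 → hit
9 → miss, evict 6, frames (1 5 7 9)
Page faults: 6.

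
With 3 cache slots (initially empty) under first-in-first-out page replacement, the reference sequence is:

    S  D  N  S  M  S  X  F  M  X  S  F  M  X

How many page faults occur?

10

S → fault, frames {S}
D → fault, frames {S,D}
N → fault, frames {S,D,N}
S → hit
M → fault, evict S, frames {D,N,M}
S → fault, evict D, frames {N,M,S}
X → fault, evict N, frames {M,S,X}
F → fault, evict M, frames {S,X,F}
M → fault, evict S, frames {X,F,M}
X → hit
S → fault, evict X, frames {F,M,S}
F → hit
M → hit
X → fault, evict F, frames {M,S,X}
Page faults: 10.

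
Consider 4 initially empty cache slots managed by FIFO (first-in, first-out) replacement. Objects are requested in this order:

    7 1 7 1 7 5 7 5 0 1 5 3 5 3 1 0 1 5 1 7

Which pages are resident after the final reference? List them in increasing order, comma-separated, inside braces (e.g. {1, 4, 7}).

{0, 3, 5, 7}

7: fault, frames (7)
1: fault, frames (7 1)
7: hit
1: hit
7: hit
5: fault, frames (7 1 5)
7: hit
5: hit
0: fault, frames (7 1 5 0)
1: hit
5: hit
3: fault, evict 7, frames (1 5 0 3)
5: hit
3: hit
1: hit
0: hit
1: hit
5: hit
1: hit
7: fault, evict 1, frames (5 0 3 7)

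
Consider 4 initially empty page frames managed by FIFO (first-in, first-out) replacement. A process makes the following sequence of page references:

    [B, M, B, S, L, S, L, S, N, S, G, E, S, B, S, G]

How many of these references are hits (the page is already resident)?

B -> fault, frames (B)
M -> fault, frames (B M)
B -> hit
S -> fault, frames (B M S)
L -> fault, frames (B M S L)
S -> hit
L -> hit
S -> hit
N -> fault, evict B, frames (M S L N)
S -> hit
G -> fault, evict M, frames (S L N G)
E -> fault, evict S, frames (L N G E)
S -> fault, evict L, frames (N G E S)
B -> fault, evict N, frames (G E S B)
S -> hit
G -> hit
Hits: 7.

7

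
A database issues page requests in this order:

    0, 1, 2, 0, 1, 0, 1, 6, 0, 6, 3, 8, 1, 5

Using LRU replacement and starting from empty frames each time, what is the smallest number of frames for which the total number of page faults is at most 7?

f=1: 14 faults
f=2: 11 faults
f=3: 8 faults
f=4: 8 faults
f=5: 7 faults
f=6: 7 faults
f=7: 7 faults
Smallest f with faults ≤ 7 is 5.

5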